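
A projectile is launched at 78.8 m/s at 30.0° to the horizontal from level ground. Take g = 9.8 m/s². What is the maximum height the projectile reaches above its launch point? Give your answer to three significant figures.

79.2 m

Vertical component of launch velocity: v_y = 78.8 sin 30.0° = 39.40 m/s.
At the highest point the vertical velocity is zero, so v_y² = 2 g h_max.
h_max = (39.40)² / (2 × 9.8) = 1552 / 19.60 = 79.2 m.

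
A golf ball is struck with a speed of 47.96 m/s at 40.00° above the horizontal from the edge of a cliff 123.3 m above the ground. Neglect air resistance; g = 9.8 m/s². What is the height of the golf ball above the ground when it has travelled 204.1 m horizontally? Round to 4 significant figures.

143.3 m

v_x = 47.96 cos 40.00° = 36.739 m/s, v_y0 = 47.96 sin 40.00° = 30.828 m/s.
Time to reach x = 204.1 m: t = x / v_x = 204.1 / 36.739 = 5.5554 s.
y = 123.3 + v_y0 t − ½ g t² = 123.3 + 30.828×5.5554 − 4.900×5.5554² = 143.3 m.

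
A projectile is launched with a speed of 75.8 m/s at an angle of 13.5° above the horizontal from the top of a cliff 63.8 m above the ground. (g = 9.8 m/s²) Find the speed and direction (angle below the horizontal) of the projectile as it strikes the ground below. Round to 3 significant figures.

v_x = 75.8 cos 13.5° = 73.71 m/s (constant).
|v_y| at impact = √((17.70)² + 2×9.8×63.8) = 39.54 m/s.
Speed = √(73.71² + 39.54²) = 83.6 m/s; angle = arctan(39.54/73.71) = 28.2° below horizontal.

83.6 m/s at 28.2° below the horizontal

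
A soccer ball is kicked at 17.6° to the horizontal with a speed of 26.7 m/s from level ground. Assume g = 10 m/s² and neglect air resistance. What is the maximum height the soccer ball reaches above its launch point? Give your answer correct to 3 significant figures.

3.26 m

Vertical component of launch velocity: v_y = 26.7 sin 17.6° = 8.073 m/s.
At the highest point the vertical velocity is zero, so v_y² = 2 g h_max.
h_max = (8.073)² / (2 × 10) = 65.17 / 20.00 = 3.26 m.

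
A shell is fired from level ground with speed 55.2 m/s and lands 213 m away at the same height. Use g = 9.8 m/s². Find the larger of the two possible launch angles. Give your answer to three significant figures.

68.4°

Level-ground range: R = v₀² sin(2θ)/g ⇒ sin 2θ = R g / v₀² = 213×9.8/55.2² = 0.6851.
2θ = arcsin(0.6851) = 43.24° or 180° − 43.24° = 136.76°.
So θ = 21.6° or θ = 68.4°.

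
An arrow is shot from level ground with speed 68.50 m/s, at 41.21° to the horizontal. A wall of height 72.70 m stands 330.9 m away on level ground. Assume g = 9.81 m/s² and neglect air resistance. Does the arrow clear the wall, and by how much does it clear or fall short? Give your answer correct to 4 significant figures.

v_x = 68.50 cos 41.21° = 51.533 m/s; v_y0 = 68.50 sin 41.21° = 45.129 m/s.
Time to reach the wall: t = 330.9 / 51.533 = 6.4211 s.
Height at that point: y = 45.129×6.4211 − 4.905×6.4211² = 87.542 m.
That is 87.542 − 72.70 = 14.84 m above the top of the wall, so the arrow clears it.

Yes — it clears the wall by 14.84 m.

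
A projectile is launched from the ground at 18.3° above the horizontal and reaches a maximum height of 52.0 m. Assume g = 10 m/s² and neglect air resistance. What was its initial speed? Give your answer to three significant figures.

At maximum height v_y = 0, so (v₀ sin θ)² = 2 g H.
v₀ sin 18.3° = √(2 × 10 × 52.0) = 32.25 m/s.
v₀ = 32.25 / sin 18.3° = 32.25 / 0.3140 = 103 m/s.

103 m/s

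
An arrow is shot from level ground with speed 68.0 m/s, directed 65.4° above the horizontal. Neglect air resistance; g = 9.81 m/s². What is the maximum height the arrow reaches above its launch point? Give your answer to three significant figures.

195 m

Vertical component of launch velocity: v_y = 68.0 sin 65.4° = 61.83 m/s.
At the highest point the vertical velocity is zero, so v_y² = 2 g h_max.
h_max = (61.83)² / (2 × 9.81) = 3823 / 19.62 = 195 m.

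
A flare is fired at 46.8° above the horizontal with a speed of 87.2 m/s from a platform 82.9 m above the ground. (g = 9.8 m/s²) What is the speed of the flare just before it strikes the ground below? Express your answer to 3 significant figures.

96.1 m/s

v_x = 87.2 cos 46.8° = 59.69 m/s is unchanged throughout.
For the vertical component, v_y² = v_y0² + 2 g h = (63.57)² + 2×9.8×82.9 = 5666, so |v_y| = 75.27 m/s.
Impact speed = √(v_x² + v_y²) = √(3563 + 5666) = 96.1 m/s.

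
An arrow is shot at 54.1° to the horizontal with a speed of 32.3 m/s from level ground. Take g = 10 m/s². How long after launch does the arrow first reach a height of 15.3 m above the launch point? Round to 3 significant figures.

0.671 s

v_y0 = 32.3 sin 54.1° = 26.16 m/s.
Set y = v_y0 t − ½ g t² = 15.3: 5.000 t² − 26.16 t + 15.3 = 0.
t = [26.16 ± √(684.3 − 306.0)] / 10 = (26.16 ± 19.45) / 10, giving t = 0.671 s or t = 4.56 s.
The arrow is on the way up at the first time, so t = 0.671 s.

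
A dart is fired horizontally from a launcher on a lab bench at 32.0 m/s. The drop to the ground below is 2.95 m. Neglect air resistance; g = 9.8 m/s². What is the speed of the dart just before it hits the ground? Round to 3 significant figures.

Fall time: t = √(2 × 2.95 / 9.8) = 0.7759 s.
At impact: v_x = 32.0 m/s (unchanged), v_y = g t = 9.8 × 0.7759 = 7.604 m/s.
Speed = √(v_x² + v_y²) = √(1024 + 57.82) = 32.9 m/s.

32.9 m/s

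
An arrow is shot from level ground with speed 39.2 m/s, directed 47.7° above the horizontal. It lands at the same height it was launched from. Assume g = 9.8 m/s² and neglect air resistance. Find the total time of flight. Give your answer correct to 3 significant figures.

5.92 s

Vertical component: v_y = 39.2 sin 47.7° = 28.99 m/s.
For a projectile landing at launch height, time of flight is t = 2 v_y / g = 2 × 28.99 / 9.8 = 5.92 s.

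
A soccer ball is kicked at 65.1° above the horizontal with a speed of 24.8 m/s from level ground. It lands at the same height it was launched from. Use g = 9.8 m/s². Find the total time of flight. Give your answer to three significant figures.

Vertical component: v_y = 24.8 sin 65.1° = 22.49 m/s.
For a projectile landing at launch height, time of flight is t = 2 v_y / g = 2 × 22.49 / 9.8 = 4.59 s.

4.59 s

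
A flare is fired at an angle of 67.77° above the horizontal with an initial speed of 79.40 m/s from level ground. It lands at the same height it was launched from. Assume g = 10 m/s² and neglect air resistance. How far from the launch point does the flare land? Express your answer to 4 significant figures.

Components: v_x = 79.40 cos 67.77° = 30.039 m/s, v_y = 79.40 sin 67.77° = 73.498 m/s.
Time of flight (same landing height): t = 2 v_y / g = 2 × 73.498 / 10 = 14.700 s.
Range: R = v_x · t = 30.039 × 14.700 = 441.6 m.

441.6 m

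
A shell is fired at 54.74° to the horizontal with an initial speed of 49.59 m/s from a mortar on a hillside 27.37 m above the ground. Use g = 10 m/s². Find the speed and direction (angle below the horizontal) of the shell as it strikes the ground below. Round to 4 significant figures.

v_x = 49.59 cos 54.74° = 28.628 m/s (constant).
|v_y| at impact = √((40.492)² + 2×10×27.37) = 46.765 m/s.
Speed = √(28.628² + 46.765²) = 54.83 m/s; angle = arctan(46.765/28.628) = 58.53° below horizontal.

54.83 m/s at 58.53° below the horizontal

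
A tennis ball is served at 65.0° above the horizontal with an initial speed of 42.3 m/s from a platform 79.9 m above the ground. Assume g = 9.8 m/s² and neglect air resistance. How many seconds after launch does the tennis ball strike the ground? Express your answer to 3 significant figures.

Vertical component: v_y = 42.3 sin 65.0° = 38.34 m/s.
Taking up as positive with launch at y = 79.9 m, landing at y = 0: 0 = 79.9 + 38.34 t − ½(9.8) t².
Solving 4.900 t² − 38.34 t − 79.9 = 0 gives t = [38.34 + √(38.34² + 4·4.900·79.9)] / 9.800 = 9.53 s.

9.53 s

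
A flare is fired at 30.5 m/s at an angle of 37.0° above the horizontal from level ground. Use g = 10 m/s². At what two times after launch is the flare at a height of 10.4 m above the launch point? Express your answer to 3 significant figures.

v_y0 = 30.5 sin 37.0° = 18.36 m/s.
Set y = v_y0 t − ½ g t² = 10.4: 5.000 t² − 18.36 t + 10.4 = 0.
t = [18.36 ± √(337.1 − 208.0)] / 10 = (18.36 ± 11.36) / 10, giving t = 0.700 s or t = 2.97 s.
So the flare is at 10.4 m at t = 0.700 s (rising) and t = 2.97 s (falling).

0.700 s and 2.97 s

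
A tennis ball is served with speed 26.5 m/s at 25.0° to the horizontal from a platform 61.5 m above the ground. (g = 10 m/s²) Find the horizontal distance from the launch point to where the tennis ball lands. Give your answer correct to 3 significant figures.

115 m

Components: v_x = 26.5 cos 25.0° = 24.02 m/s, v_y = 26.5 sin 25.0° = 11.20 m/s.
Vertical: 0 = 61.5 + 11.20 t − ½(10) t² ⇒ 5.000 t² − 11.20 t − 61.5 = 0.
t = [11.20 + √(125.4 + 1230)] / 10.00 = 4.802 s.
Horizontal: R = v_x · t = 24.02 × 4.802 = 115 m.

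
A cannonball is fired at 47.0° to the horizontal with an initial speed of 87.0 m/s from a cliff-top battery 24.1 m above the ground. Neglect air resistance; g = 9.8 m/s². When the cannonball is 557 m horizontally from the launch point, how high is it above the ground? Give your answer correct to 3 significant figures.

v_x = 87.0 cos 47.0° = 59.33 m/s, v_y0 = 87.0 sin 47.0° = 63.63 m/s.
Time to reach x = 557 m: t = x / v_x = 557 / 59.33 = 9.388 s.
y = 24.1 + v_y0 t − ½ g t² = 24.1 + 63.63×9.388 − 4.900×9.388² = 190 m.

190 m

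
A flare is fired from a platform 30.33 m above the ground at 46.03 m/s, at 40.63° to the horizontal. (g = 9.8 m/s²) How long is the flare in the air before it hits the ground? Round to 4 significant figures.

Vertical component: v_y = 46.03 sin 40.63° = 29.973 m/s.
Taking up as positive with launch at y = 30.33 m, landing at y = 0: 0 = 30.33 + 29.973 t − ½(9.8) t².
Solving 4.900 t² − 29.973 t − 30.33 = 0 gives t = [29.973 + √(29.973² + 4·4.900·30.33)] / 9.800 = 7.001 s.

7.001 s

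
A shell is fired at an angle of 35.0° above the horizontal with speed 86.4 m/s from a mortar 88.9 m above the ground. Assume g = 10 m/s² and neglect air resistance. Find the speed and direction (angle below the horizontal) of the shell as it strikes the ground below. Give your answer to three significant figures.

96.1 m/s at 42.6° below the horizontal

v_x = 86.4 cos 35.0° = 70.77 m/s (constant).
|v_y| at impact = √((49.56)² + 2×10×88.9) = 65.07 m/s.
Speed = √(70.77² + 65.07²) = 96.1 m/s; angle = arctan(65.07/70.77) = 42.6° below horizontal.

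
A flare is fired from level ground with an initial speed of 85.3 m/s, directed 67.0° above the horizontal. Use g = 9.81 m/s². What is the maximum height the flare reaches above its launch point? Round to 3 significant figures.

Vertical component of launch velocity: v_y = 85.3 sin 67.0° = 78.52 m/s.
At the highest point the vertical velocity is zero, so v_y² = 2 g h_max.
h_max = (78.52)² / (2 × 9.81) = 6165 / 19.62 = 314 m.

314 m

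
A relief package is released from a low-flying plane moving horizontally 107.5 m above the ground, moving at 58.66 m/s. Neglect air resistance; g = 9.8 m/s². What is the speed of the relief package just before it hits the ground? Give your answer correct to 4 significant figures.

Fall time: t = √(2 × 107.5 / 9.8) = 4.6839 s.
At impact: v_x = 58.66 m/s (unchanged), v_y = g t = 9.8 × 4.6839 = 45.902 m/s.
Speed = √(v_x² + v_y²) = √(3441.0 + 2107.0) = 74.48 m/s.

74.48 m/s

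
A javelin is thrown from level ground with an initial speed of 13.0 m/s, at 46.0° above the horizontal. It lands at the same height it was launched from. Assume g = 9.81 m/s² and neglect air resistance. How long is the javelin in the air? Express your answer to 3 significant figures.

1.91 s

Vertical component: v_y = 13.0 sin 46.0° = 9.351 m/s.
For a projectile landing at launch height, time of flight is t = 2 v_y / g = 2 × 9.351 / 9.81 = 1.91 s.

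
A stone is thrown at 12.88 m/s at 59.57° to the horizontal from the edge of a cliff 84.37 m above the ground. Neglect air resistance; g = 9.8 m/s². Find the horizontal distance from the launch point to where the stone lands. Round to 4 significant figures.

35.45 m

Components: v_x = 12.88 cos 59.57° = 6.5235 m/s, v_y = 12.88 sin 59.57° = 11.106 m/s.
Vertical: 0 = 84.37 + 11.106 t − ½(9.8) t² ⇒ 4.900 t² − 11.106 t − 84.37 = 0.
t = [11.106 + √(123.34 + 1653.7)] / 9.800 = 5.4348 s.
Horizontal: R = v_x · t = 6.5235 × 5.4348 = 35.45 m.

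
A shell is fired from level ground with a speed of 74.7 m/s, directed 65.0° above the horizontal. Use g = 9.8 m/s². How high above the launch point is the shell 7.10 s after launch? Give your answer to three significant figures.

v_y0 = 74.7 sin 65.0° = 67.70 m/s.
y(t) = v_y0 t − ½ g t² = 67.70×7.10 − 4.900×7.10² = 234 m.

234 m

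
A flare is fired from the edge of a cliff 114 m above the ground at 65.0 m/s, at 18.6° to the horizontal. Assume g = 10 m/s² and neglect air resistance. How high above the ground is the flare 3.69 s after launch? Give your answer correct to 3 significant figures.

v_y0 = 65.0 sin 18.6° = 20.73 m/s.
y(t) = 114 + v_y0 t − ½ g t² = 114 + 20.73×3.69 − ½×10×3.69² = 122 m.

122 m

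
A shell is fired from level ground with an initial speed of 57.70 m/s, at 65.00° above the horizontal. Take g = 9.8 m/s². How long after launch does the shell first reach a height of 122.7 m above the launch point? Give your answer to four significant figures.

3.483 s

v_y0 = 57.70 sin 65.00° = 52.294 m/s.
Set y = v_y0 t − ½ g t² = 122.7: 4.900 t² − 52.294 t + 122.7 = 0.
t = [52.294 ± √(2734.7 − 2404.9)] / 9.8 = (52.294 ± 18.160) / 9.8, giving t = 3.483 s or t = 7.189 s.
The shell is on the way up at the first time, so t = 3.483 s.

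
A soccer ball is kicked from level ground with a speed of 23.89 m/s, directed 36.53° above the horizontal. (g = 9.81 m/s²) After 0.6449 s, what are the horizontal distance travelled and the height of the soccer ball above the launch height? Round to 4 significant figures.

v_x = 23.89 cos 36.53° = 19.197 m/s; v_y0 = 23.89 sin 36.53° = 14.220 m/s.
x = v_x t = 19.197 × 0.6449 = 12.38 m.
y = v_y0 t − ½ g t² = 14.220×0.6449 − 4.905×0.6449² = 7.131 m.

x = 12.38 m, y = 7.131 m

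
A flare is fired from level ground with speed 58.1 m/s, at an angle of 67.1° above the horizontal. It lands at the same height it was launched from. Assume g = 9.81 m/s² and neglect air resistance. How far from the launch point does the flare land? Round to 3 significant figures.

Components: v_x = 58.1 cos 67.1° = 22.61 m/s, v_y = 58.1 sin 67.1° = 53.52 m/s.
Time of flight (same landing height): t = 2 v_y / g = 2 × 53.52 / 9.81 = 10.91 s.
Range: R = v_x · t = 22.61 × 10.91 = 247 m.

247 m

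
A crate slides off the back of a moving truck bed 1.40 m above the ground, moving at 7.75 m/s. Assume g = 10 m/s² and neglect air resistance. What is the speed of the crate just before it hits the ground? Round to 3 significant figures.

Fall time: t = √(2 × 1.40 / 10) = 0.5292 s.
At impact: v_x = 7.75 m/s (unchanged), v_y = g t = 10 × 0.5292 = 5.292 m/s.
Speed = √(v_x² + v_y²) = √(60.06 + 28.01) = 9.38 m/s.

9.38 m/s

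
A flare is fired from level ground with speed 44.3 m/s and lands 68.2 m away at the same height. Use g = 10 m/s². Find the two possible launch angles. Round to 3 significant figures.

Level-ground range: R = v₀² sin(2θ)/g ⇒ sin 2θ = R g / v₀² = 68.2×10/44.3² = 0.3475.
2θ = arcsin(0.3475) = 20.33° or 180° − 20.33° = 159.67°.
So θ = 10.2° or θ = 79.8°.

10.2° and 79.8°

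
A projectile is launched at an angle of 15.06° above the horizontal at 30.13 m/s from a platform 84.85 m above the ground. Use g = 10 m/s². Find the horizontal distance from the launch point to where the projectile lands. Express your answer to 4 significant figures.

Components: v_x = 30.13 cos 15.06° = 29.095 m/s, v_y = 30.13 sin 15.06° = 7.8287 m/s.
Vertical: 0 = 84.85 + 7.8287 t − ½(10) t² ⇒ 5.000 t² − 7.8287 t − 84.85 = 0.
t = [7.8287 + √(61.289 + 1697.0)] / 10.00 = 4.9761 s.
Horizontal: R = v_x · t = 29.095 × 4.9761 = 144.8 m.

144.8 m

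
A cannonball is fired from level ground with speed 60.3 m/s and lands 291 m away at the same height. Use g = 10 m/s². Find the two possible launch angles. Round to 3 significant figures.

Level-ground range: R = v₀² sin(2θ)/g ⇒ sin 2θ = R g / v₀² = 291×10/60.3² = 0.8003.
2θ = arcsin(0.8003) = 53.16° or 180° − 53.16° = 126.84°.
So θ = 26.6° or θ = 63.4°.

26.6° and 63.4°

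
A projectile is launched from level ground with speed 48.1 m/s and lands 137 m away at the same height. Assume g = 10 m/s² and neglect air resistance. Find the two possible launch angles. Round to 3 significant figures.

Level-ground range: R = v₀² sin(2θ)/g ⇒ sin 2θ = R g / v₀² = 137×10/48.1² = 0.5921.
2θ = arcsin(0.5921) = 36.31° or 180° − 36.31° = 143.69°.
So θ = 18.2° or θ = 71.8°.

18.2° and 71.8°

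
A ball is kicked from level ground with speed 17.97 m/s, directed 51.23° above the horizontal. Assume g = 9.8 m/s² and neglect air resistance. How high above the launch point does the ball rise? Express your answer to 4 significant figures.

10.02 m

Vertical component of launch velocity: v_y = 17.97 sin 51.23° = 14.011 m/s.
At the highest point the vertical velocity is zero, so v_y² = 2 g h_max.
h_max = (14.011)² / (2 × 9.8) = 196.31 / 19.60 = 10.02 m.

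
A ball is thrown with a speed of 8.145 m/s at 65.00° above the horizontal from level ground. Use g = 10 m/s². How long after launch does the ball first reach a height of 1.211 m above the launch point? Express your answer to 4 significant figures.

v_y0 = 8.145 sin 65.00° = 7.3819 m/s.
Set y = v_y0 t − ½ g t² = 1.211: 5.000 t² − 7.3819 t + 1.211 = 0.
t = [7.3819 ± √(54.492 − 24.220)] / 10 = (7.3819 ± 5.5020) / 10, giving t = 0.1880 s or t = 1.288 s.
The ball is on the way up at the first time, so t = 0.1880 s.

0.1880 s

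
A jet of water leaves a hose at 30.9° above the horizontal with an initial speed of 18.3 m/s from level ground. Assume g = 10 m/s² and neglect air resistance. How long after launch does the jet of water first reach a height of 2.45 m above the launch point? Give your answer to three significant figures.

v_y0 = 18.3 sin 30.9° = 9.398 m/s.
Set y = v_y0 t − ½ g t² = 2.45: 5.000 t² − 9.398 t + 2.45 = 0.
t = [9.398 ± √(88.32 − 49.00)] / 10 = (9.398 ± 6.271) / 10, giving t = 0.313 s or t = 1.57 s.
The jet of water is on the way up at the first time, so t = 0.313 s.

0.313 s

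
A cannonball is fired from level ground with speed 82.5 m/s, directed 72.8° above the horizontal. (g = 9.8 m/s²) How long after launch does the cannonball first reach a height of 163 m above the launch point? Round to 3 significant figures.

2.44 s

v_y0 = 82.5 sin 72.8° = 78.81 m/s.
Set y = v_y0 t − ½ g t² = 163: 4.900 t² − 78.81 t + 163 = 0.
t = [78.81 ± √(6211 − 3195)] / 9.8 = (78.81 ± 54.92) / 9.8, giving t = 2.44 s or t = 13.6 s.
The cannonball is on the way up at the first time, so t = 2.44 s.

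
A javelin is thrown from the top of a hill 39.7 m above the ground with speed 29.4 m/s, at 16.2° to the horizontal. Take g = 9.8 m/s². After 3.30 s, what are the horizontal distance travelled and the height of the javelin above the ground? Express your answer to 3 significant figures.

x = 93.2 m, y = 13.4 m

v_x = 29.4 cos 16.2° = 28.23 m/s; v_y0 = 29.4 sin 16.2° = 8.202 m/s.
x = v_x t = 28.23 × 3.30 = 93.2 m.
y = 39.7 + v_y0 t − ½ g t² = 13.4 m.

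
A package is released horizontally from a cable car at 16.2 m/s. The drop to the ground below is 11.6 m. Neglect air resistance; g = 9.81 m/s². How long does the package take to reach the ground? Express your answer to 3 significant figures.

The horizontal speed doesn't affect the fall. With v_y0 = 0, h = ½ g t².
t = √(2 × 11.6 / 9.81) = √2.365 = 1.54 s.

1.54 s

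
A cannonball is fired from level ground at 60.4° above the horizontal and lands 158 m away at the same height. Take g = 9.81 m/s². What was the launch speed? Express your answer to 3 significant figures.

On level ground, R = v₀² sin(2θ) / g, so v₀ = √(R g / sin 2θ).
sin(2 × 60.4°) = 0.8590.
v₀ = √(158 × 9.81 / 0.8590) = √1804 = 42.5 m/s.

42.5 m/s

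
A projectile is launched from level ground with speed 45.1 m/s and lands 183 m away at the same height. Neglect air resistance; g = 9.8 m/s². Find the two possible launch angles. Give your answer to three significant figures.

Level-ground range: R = v₀² sin(2θ)/g ⇒ sin 2θ = R g / v₀² = 183×9.8/45.1² = 0.8817.
2θ = arcsin(0.8817) = 61.85° or 180° − 61.85° = 118.15°.
So θ = 30.9° or θ = 59.1°.

30.9° and 59.1°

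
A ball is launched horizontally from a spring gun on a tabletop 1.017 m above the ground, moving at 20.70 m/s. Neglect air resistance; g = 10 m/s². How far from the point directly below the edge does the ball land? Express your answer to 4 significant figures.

Initial vertical velocity is zero, so the fall time comes from h = ½ g t²: t = √(2 × 1.017 / 10) = 0.45100 s.
Horizontal motion is uniform at 20.70 m/s, so x = 20.70 × 0.45100 = 9.336 m.

9.336 m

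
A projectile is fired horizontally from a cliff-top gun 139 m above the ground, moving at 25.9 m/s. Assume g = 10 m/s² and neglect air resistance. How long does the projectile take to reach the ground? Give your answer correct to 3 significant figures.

5.27 s

The horizontal speed doesn't affect the fall. With v_y0 = 0, h = ½ g t².
t = √(2 × 139 / 10) = √27.80 = 5.27 s.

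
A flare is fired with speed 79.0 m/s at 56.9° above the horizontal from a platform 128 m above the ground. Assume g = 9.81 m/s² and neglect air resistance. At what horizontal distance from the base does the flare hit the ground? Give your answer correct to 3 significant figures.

Components: v_x = 79.0 cos 56.9° = 43.14 m/s, v_y = 79.0 sin 56.9° = 66.18 m/s.
Vertical: 0 = 128 + 66.18 t − ½(9.81) t² ⇒ 4.905 t² − 66.18 t − 128 = 0.
t = [66.18 + √(4380 + 2511)] / 9.810 = 15.21 s.
Horizontal: R = v_x · t = 43.14 × 15.21 = 656 m.

656 m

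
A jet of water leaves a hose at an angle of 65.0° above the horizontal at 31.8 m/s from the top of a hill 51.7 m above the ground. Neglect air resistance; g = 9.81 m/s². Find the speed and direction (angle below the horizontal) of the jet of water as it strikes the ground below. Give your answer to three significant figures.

v_x = 31.8 cos 65.0° = 13.44 m/s (constant).
|v_y| at impact = √((28.82)² + 2×9.81×51.7) = 42.95 m/s.
Speed = √(13.44² + 42.95²) = 45.0 m/s; angle = arctan(42.95/13.44) = 72.6° below horizontal.

45.0 m/s at 72.6° below the horizontal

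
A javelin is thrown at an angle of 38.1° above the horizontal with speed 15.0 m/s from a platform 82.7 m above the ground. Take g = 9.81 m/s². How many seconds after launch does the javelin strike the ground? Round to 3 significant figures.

Vertical component: v_y = 15.0 sin 38.1° = 9.256 m/s.
Taking up as positive with launch at y = 82.7 m, landing at y = 0: 0 = 82.7 + 9.256 t − ½(9.81) t².
Solving 4.905 t² − 9.256 t − 82.7 = 0 gives t = [9.256 + √(9.256² + 4·4.905·82.7)] / 9.810 = 5.16 s.

5.16 s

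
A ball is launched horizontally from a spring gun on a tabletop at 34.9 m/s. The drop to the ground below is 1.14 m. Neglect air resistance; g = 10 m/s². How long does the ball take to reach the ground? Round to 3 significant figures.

The horizontal speed doesn't affect the fall. With v_y0 = 0, h = ½ g t².
t = √(2 × 1.14 / 10) = √0.2280 = 0.477 s.

0.477 s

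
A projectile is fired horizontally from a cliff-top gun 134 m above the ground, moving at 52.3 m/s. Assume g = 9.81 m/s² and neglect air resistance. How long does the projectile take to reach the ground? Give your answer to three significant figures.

5.23 s

The horizontal speed doesn't affect the fall. With v_y0 = 0, h = ½ g t².
t = √(2 × 134 / 9.81) = √27.32 = 5.23 s.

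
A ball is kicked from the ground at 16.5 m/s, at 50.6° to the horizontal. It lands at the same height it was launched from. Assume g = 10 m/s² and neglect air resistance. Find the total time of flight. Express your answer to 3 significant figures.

Vertical component: v_y = 16.5 sin 50.6° = 12.75 m/s.
For a projectile landing at launch height, time of flight is t = 2 v_y / g = 2 × 12.75 / 10 = 2.55 s.

2.55 s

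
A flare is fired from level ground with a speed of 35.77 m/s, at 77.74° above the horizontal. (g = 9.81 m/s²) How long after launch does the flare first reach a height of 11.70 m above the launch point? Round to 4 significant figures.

0.3521 s

v_y0 = 35.77 sin 77.74° = 34.954 m/s.
Set y = v_y0 t − ½ g t² = 11.70: 4.905 t² − 34.954 t + 11.70 = 0.
t = [34.954 ± √(1221.8 − 229.55)] / 9.81 = (34.954 ± 31.500) / 9.81, giving t = 0.3521 s or t = 6.774 s.
The flare is on the way up at the first time, so t = 0.3521 s.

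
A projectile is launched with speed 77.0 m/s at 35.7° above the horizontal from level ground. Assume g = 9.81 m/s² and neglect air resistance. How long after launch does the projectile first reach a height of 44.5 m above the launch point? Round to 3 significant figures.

v_y0 = 77.0 sin 35.7° = 44.93 m/s.
Set y = v_y0 t − ½ g t² = 44.5: 4.905 t² − 44.93 t + 44.5 = 0.
t = [44.93 ± √(2019 − 873.1)] / 9.81 = (44.93 ± 33.85) / 9.81, giving t = 1.13 s or t = 8.03 s.
The projectile is on the way up at the first time, so t = 1.13 s.

1.13 s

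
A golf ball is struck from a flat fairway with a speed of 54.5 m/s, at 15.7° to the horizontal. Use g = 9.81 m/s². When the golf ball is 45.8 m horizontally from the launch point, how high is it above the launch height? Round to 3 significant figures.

9.14 m

v_x = 54.5 cos 15.7° = 52.47 m/s, v_y0 = 54.5 sin 15.7° = 14.75 m/s.
Time to reach x = 45.8 m: t = x / v_x = 45.8 / 52.47 = 0.8729 s.
y = v_y0 t − ½ g t² = 14.75×0.8729 − 4.905×0.8729² = 9.14 m.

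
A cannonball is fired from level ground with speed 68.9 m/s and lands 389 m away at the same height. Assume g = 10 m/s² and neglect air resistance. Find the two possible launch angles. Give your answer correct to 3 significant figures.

27.5° and 62.5°

Level-ground range: R = v₀² sin(2θ)/g ⇒ sin 2θ = R g / v₀² = 389×10/68.9² = 0.8194.
2θ = arcsin(0.8194) = 55.02° or 180° − 55.02° = 124.98°.
So θ = 27.5° or θ = 62.5°.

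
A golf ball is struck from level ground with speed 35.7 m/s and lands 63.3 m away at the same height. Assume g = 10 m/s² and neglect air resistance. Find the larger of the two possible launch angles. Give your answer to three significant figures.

75.1°

Level-ground range: R = v₀² sin(2θ)/g ⇒ sin 2θ = R g / v₀² = 63.3×10/35.7² = 0.4967.
2θ = arcsin(0.4967) = 29.78° or 180° − 29.78° = 150.22°.
So θ = 14.9° or θ = 75.1°.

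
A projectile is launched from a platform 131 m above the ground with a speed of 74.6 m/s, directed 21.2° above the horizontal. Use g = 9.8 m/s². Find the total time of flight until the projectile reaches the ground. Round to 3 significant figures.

8.61 s

Vertical component: v_y = 74.6 sin 21.2° = 26.98 m/s.
Taking up as positive with launch at y = 131 m, landing at y = 0: 0 = 131 + 26.98 t − ½(9.8) t².
Solving 4.900 t² − 26.98 t − 131 = 0 gives t = [26.98 + √(26.98² + 4·4.900·131)] / 9.800 = 8.61 s.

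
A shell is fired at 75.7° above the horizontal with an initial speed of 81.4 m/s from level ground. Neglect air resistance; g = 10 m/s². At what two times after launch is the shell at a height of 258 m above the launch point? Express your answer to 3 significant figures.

v_y0 = 81.4 sin 75.7° = 78.88 m/s.
Set y = v_y0 t − ½ g t² = 258: 5.000 t² − 78.88 t + 258 = 0.
t = [78.88 ± √(6222 − 5160)] / 10 = (78.88 ± 32.59) / 10, giving t = 4.63 s or t = 11.1 s.
So the shell is at 258 m at t = 4.63 s (rising) and t = 11.1 s (falling).

4.63 s and 11.1 s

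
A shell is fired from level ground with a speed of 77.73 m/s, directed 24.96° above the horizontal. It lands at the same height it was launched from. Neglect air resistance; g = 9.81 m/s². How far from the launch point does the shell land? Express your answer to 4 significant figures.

471.3 m

Components: v_x = 77.73 cos 24.96° = 70.470 m/s, v_y = 77.73 sin 24.96° = 32.801 m/s.
Time of flight (same landing height): t = 2 v_y / g = 2 × 32.801 / 9.81 = 6.6873 s.
Range: R = v_x · t = 70.470 × 6.6873 = 471.3 m.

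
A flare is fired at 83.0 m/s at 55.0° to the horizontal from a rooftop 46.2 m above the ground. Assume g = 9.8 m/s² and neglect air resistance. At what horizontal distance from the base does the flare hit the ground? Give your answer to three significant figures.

Components: v_x = 83.0 cos 55.0° = 47.61 m/s, v_y = 83.0 sin 55.0° = 67.99 m/s.
Vertical: 0 = 46.2 + 67.99 t − ½(9.8) t² ⇒ 4.900 t² − 67.99 t − 46.2 = 0.
t = [67.99 + √(4623 + 905.5)] / 9.800 = 14.52 s.
Horizontal: R = v_x · t = 47.61 × 14.52 = 691 m.

691 m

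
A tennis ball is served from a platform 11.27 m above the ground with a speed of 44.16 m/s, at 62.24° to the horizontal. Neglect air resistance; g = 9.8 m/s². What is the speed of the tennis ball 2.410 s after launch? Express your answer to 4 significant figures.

25.73 m/s

v_x = 44.16 cos 62.24° = 20.568 m/s (constant).
v_y(t) = 44.16 sin 62.24° − g t = 39.077 − 9.8 × 2.410 = 15.459 m/s.
Speed = √(v_x² + v_y²) = √(423.04 + 238.98) = 25.73 m/s.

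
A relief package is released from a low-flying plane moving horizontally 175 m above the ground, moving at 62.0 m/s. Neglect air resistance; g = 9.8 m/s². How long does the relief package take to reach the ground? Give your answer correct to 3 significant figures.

5.98 s

The horizontal speed doesn't affect the fall. With v_y0 = 0, h = ½ g t².
t = √(2 × 175 / 9.8) = √35.71 = 5.98 s.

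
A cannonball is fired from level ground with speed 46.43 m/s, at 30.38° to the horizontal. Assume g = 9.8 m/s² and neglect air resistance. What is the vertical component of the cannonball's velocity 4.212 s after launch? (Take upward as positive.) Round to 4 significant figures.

Initial vertical component: v_y0 = 46.43 sin 30.38° = 23.481 m/s.
v_y(t) = v_y0 − g t = 23.481 − 9.8 × 4.212 = -17.80 m/s.

-17.80 m/s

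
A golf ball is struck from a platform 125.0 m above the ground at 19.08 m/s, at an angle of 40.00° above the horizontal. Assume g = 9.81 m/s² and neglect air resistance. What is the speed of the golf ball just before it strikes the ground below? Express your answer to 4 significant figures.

53.07 m/s

v_x = 19.08 cos 40.00° = 14.616 m/s is unchanged throughout.
For the vertical component, v_y² = v_y0² + 2 g h = (12.264)² + 2×9.81×125.0 = 2602.9, so |v_y| = 51.019 m/s.
Impact speed = √(v_x² + v_y²) = √(213.63 + 2602.9) = 53.07 m/s.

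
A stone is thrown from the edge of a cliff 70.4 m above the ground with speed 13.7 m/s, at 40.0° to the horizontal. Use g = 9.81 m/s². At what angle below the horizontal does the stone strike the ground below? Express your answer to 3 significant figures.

v_x = 13.7 cos 40.0° = 10.49 m/s.
At impact |v_y| = √(v_y0² + 2 g h) = √(8.806² + 2×9.81×70.4) = 38.19 m/s.
Angle below horizontal = arctan(|v_y| / v_x) = arctan(38.19 / 10.49) = 74.6°.

74.6°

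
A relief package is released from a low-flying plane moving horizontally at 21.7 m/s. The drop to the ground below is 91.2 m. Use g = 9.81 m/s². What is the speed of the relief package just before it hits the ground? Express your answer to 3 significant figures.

Fall time: t = √(2 × 91.2 / 9.81) = 4.312 s.
At impact: v_x = 21.7 m/s (unchanged), v_y = g t = 9.81 × 4.312 = 42.30 m/s.
Speed = √(v_x² + v_y²) = √(470.9 + 1789) = 47.5 m/s.

47.5 m/s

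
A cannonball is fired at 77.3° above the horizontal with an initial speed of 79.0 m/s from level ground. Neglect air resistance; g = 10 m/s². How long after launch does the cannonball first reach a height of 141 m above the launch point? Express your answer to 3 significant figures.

v_y0 = 79.0 sin 77.3° = 77.07 m/s.
Set y = v_y0 t − ½ g t² = 141: 5.000 t² − 77.07 t + 141 = 0.
t = [77.07 ± √(5940 − 2820)] / 10 = (77.07 ± 55.86) / 10, giving t = 2.12 s or t = 13.3 s.
The cannonball is on the way up at the first time, so t = 2.12 s.

2.12 s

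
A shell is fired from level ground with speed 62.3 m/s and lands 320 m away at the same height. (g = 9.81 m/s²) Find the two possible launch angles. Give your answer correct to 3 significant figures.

Level-ground range: R = v₀² sin(2θ)/g ⇒ sin 2θ = R g / v₀² = 320×9.81/62.3² = 0.8088.
2θ = arcsin(0.8088) = 53.98° or 180° − 53.98° = 126.02°.
So θ = 27.0° or θ = 63.0°.

27.0° and 63.0°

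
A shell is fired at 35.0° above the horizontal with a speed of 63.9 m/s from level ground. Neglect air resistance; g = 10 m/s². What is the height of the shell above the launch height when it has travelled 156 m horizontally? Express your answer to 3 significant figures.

64.8 m

v_x = 63.9 cos 35.0° = 52.34 m/s, v_y0 = 63.9 sin 35.0° = 36.65 m/s.
Time to reach x = 156 m: t = x / v_x = 156 / 52.34 = 2.981 s.
y = v_y0 t − ½ g t² = 36.65×2.981 − 5.000×2.981² = 64.8 m.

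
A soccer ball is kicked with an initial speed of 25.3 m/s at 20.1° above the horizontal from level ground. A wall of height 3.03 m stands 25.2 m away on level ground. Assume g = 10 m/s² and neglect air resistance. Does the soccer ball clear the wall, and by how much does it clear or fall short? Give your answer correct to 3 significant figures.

v_x = 25.3 cos 20.1° = 23.76 m/s; v_y0 = 25.3 sin 20.1° = 8.695 m/s.
Time to reach the wall: t = 25.2 / 23.76 = 1.061 s.
Height at that point: y = 8.695×1.061 − 5.000×1.061² = 3.597 m.
That is 3.597 − 3.03 = 0.567 m above the top of the wall, so the soccer ball clears it.

Yes — it clears the wall by 0.567 m.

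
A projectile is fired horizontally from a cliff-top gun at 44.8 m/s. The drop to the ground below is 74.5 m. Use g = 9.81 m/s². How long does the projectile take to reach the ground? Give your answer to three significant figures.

The horizontal speed doesn't affect the fall. With v_y0 = 0, h = ½ g t².
t = √(2 × 74.5 / 9.81) = √15.19 = 3.90 s.

3.90 s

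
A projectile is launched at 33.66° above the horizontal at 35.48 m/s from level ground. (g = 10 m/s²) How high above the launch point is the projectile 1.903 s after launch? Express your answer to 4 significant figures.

19.32 m

v_y0 = 35.48 sin 33.66° = 19.665 m/s.
y(t) = v_y0 t − ½ g t² = 19.665×1.903 − 5.000×1.903² = 19.32 m.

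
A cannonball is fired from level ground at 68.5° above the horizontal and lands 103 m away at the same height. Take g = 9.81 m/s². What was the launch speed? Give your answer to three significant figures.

38.5 m/s

On level ground, R = v₀² sin(2θ) / g, so v₀ = √(R g / sin 2θ).
sin(2 × 68.5°) = 0.6820.
v₀ = √(103 × 9.81 / 0.6820) = √1482 = 38.5 m/s.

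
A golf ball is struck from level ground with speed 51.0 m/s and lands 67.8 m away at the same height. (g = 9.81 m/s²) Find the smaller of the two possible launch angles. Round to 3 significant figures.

7.41°

Level-ground range: R = v₀² sin(2θ)/g ⇒ sin 2θ = R g / v₀² = 67.8×9.81/51.0² = 0.2557.
2θ = arcsin(0.2557) = 14.82° or 180° − 14.82° = 165.18°.
So θ = 7.41° or θ = 82.6°.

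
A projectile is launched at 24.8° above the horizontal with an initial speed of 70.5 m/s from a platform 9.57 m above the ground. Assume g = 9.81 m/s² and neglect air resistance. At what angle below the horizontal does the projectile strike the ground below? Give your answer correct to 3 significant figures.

v_x = 70.5 cos 24.8° = 64.00 m/s.
At impact |v_y| = √(v_y0² + 2 g h) = √(29.57² + 2×9.81×9.57) = 32.59 m/s.
Angle below horizontal = arctan(|v_y| / v_x) = arctan(32.59 / 64.00) = 27.0°.

27.0°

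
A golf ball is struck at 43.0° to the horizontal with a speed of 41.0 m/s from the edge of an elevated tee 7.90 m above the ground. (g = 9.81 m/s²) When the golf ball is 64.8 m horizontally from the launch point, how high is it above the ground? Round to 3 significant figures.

45.4 m

v_x = 41.0 cos 43.0° = 29.99 m/s, v_y0 = 41.0 sin 43.0° = 27.96 m/s.
Time to reach x = 64.8 m: t = x / v_x = 64.8 / 29.99 = 2.161 s.
y = 7.90 + v_y0 t − ½ g t² = 7.90 + 27.96×2.161 − 4.905×2.161² = 45.4 m.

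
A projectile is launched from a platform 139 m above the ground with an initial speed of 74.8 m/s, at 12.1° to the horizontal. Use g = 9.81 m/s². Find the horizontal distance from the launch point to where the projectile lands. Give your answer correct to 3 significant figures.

523 m

Components: v_x = 74.8 cos 12.1° = 73.14 m/s, v_y = 74.8 sin 12.1° = 15.68 m/s.
Vertical: 0 = 139 + 15.68 t − ½(9.81) t² ⇒ 4.905 t² − 15.68 t − 139 = 0.
t = [15.68 + √(245.9 + 2727)] / 9.810 = 7.156 s.
Horizontal: R = v_x · t = 73.14 × 7.156 = 523 m.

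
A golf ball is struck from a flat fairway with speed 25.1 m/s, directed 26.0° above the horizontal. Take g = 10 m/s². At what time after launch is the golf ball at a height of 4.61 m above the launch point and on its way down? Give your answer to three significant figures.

v_y0 = 25.1 sin 26.0° = 11.00 m/s.
Set y = v_y0 t − ½ g t² = 4.61: 5.000 t² − 11.00 t + 4.61 = 0.
t = [11.00 ± √(121.0 − 92.20)] / 10 = (11.00 ± 5.367) / 10, giving t = 0.563 s or t = 1.64 s.
On the way down corresponds to the larger root: t = 1.64 s.

1.64 s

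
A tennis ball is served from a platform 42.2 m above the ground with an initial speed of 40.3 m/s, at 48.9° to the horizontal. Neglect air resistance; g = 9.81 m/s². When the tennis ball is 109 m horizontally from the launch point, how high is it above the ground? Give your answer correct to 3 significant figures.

v_x = 40.3 cos 48.9° = 26.49 m/s, v_y0 = 40.3 sin 48.9° = 30.37 m/s.
Time to reach x = 109 m: t = x / v_x = 109 / 26.49 = 4.115 s.
y = 42.2 + v_y0 t − ½ g t² = 42.2 + 30.37×4.115 − 4.905×4.115² = 84.1 m.

84.1 m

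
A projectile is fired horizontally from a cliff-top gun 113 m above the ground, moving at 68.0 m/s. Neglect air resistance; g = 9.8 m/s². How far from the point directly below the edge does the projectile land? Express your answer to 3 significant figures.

Initial vertical velocity is zero, so the fall time comes from h = ½ g t²: t = √(2 × 113 / 9.8) = 4.802 s.
Horizontal motion is uniform at 68.0 m/s, so x = 68.0 × 4.802 = 327 m.

327 m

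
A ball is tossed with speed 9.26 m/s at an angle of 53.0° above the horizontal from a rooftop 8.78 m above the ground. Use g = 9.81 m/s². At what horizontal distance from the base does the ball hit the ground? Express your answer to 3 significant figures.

12.8 m

Components: v_x = 9.26 cos 53.0° = 5.573 m/s, v_y = 9.26 sin 53.0° = 7.395 m/s.
Vertical: 0 = 8.78 + 7.395 t − ½(9.81) t² ⇒ 4.905 t² − 7.395 t − 8.78 = 0.
t = [7.395 + √(54.69 + 172.3)] / 9.810 = 2.290 s.
Horizontal: R = v_x · t = 5.573 × 2.290 = 12.8 m.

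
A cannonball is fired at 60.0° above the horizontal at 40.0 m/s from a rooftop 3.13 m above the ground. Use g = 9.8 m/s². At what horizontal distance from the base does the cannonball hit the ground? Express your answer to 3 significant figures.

Components: v_x = 40.0 cos 60.0° = 20.00 m/s, v_y = 40.0 sin 60.0° = 34.64 m/s.
Vertical: 0 = 3.13 + 34.64 t − ½(9.8) t² ⇒ 4.900 t² − 34.64 t − 3.13 = 0.
t = [34.64 + √(1200 + 61.35)] / 9.800 = 7.159 s.
Horizontal: R = v_x · t = 20.00 × 7.159 = 143 m.

143 m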